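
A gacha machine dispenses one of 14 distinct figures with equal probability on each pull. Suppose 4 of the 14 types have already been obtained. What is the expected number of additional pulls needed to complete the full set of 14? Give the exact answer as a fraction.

Starting from 4 distinct types, each trial gives a new one with probability (14−i)/14 when i types are held, so the wait for the next new type is 14/(14−i).
E = 14/10 + 14/9 + 14/8 + 14/7 + 14/6 + 14/5 + 14/4 + 14/3 + 14/2 + 14/1 = 7381/180.

7381/180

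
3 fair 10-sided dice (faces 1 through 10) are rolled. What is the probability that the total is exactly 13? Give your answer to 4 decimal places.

There are 10^3 = 1000 equally likely outcomes.
The number of ordered 3-tuples from {1,…,10} summing to 13 is 63.
P(sum = 13) = 63/1000 ≈ 0.0630.

0.0630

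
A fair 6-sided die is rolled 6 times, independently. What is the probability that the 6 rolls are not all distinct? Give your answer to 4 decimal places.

0.9846

P(all 6 different) = 6/6 · 5/6 · ··· · 1/6 ≈ 0.0154.
P(at least two equal) = 1 − 0.0154 = 0.9846.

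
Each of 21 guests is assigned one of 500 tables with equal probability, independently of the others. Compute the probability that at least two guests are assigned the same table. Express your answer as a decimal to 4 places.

It's easier to compute the probability that all 21 are distinct.
P(all distinct) = 500/500 · 499/500 · ··· · 480/500 ≈ 0.6532.
So the probability of at least one match is 1 − 0.6532 = 0.3468.

0.3468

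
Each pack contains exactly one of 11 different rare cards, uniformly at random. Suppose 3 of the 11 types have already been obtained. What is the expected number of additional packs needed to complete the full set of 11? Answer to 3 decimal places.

Starting from 3 distinct types, each trial gives a new one with probability (11−i)/11 when i types are held, so the wait for the next new type is 11/(11−i).
E = 11/8 + 11/7 + 11/6 + 11/5 + 11/4 + 11/3 + 11/2 + 11/1 = 8371/280 ≈ 29.896.

29.896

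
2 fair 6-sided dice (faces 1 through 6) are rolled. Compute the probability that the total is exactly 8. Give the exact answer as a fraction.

5/36

There are 6^2 = 36 equally likely outcomes.
The number of ordered 2-tuples from {1,…,6} summing to 8 is 5.
P(sum = 8) = 5/36.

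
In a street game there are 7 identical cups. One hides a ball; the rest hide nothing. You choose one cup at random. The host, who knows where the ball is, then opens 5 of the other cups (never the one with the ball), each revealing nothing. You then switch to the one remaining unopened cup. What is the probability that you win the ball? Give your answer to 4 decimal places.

Your original cup holds the ball with probability 1/7, so the other 6 collectively hold it with probability 6/7.
The host can always find 5 empty cups to open, so the reveals don't change that 6/7; it is now spread over the 1 remaining unopened cup.
P(win by switching) = (6/7) · (1/1) = 6/7 ≈ 0.8571.

0.8571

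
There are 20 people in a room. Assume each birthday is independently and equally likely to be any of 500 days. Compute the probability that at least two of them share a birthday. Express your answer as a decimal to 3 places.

0.320

It's easier to compute the probability that all 20 are distinct.
P(all distinct) = 500/500 · 499/500 · ··· · 481/500 ≈ 0.680.
So the probability of at least one match is 1 − 0.680 = 0.320.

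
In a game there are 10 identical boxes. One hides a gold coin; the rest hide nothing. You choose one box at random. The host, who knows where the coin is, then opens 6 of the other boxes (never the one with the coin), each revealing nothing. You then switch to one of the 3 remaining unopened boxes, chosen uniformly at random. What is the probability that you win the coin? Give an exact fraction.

Your original box holds the coin with probability 1/10, so the other 9 collectively hold it with probability 9/10.
The host can always find 6 empty boxes to open, so the reveals don't change that 9/10; it is now spread over the 3 remaining unopened boxes.
P(win by switching) = (9/10) · (1/3) = 3/10.

3/10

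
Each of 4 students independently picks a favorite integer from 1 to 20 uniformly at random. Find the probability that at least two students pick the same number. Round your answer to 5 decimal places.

0.27325

It's easier to compute the probability that all 4 are distinct.
P(all distinct) = 20/20 · 19/20 · ··· · 17/20 ≈ 0.72675.
So the probability of at least one match is 1 − 0.72675 = 0.27325.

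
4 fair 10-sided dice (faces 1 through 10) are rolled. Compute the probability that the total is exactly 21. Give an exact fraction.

There are 10^4 = 10000 equally likely outcomes.
The number of ordered 4-tuples from {1,…,10} summing to 21 is 660.
P(sum = 21) = 660/10000 = 33/500.

33/500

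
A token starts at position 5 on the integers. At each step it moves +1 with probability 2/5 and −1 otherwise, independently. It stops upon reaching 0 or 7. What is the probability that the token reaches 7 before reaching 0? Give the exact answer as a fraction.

844/2059

Let r = q/p = (3/5)/(2/5) = 3/2. The recurrence P(i) = p·P(i+1) + q·P(i−1) with P(0)=0, P(7)=1 gives P(i) = (1 − r^i)/(1 − r^7).
P(5) = (1 − (3/2)^5) / (1 − (3/2)^7) = 844/2059.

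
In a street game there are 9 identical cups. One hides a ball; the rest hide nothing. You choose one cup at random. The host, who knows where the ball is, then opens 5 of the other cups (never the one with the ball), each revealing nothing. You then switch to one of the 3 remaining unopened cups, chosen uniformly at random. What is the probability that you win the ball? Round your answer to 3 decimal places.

0.296

Your original cup holds the ball with probability 1/9, so the other 8 collectively hold it with probability 8/9.
The host can always find 5 empty cups to open, so the reveals don't change that 8/9; it is now spread over the 3 remaining unopened cups.
P(win by switching) = (8/9) · (1/3) = 8/27 ≈ 0.296.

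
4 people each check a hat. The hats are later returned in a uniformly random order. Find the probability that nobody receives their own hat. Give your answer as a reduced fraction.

3/8

This is the derangement probability: permutations of 4 with no fixed point.
D(4) = 4! · (1 − 1/1! + 1/2! − ··· + (−1)^4/4!) = 9.
P = 9/24 = 3/8.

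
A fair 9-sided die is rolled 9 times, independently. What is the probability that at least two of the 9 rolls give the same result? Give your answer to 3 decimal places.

0.999

P(all 9 different) = 9/9 · 8/9 · ··· · 1/9 ≈ 0.001.
P(at least two equal) = 1 − 0.001 = 0.999.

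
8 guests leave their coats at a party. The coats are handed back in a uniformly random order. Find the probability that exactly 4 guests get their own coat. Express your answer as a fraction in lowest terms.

Choose which 4 of the 8 are fixed: C(8,4) = 70 ways.
The remaining 4 must have no fixed point: D(4) = 9.
P = 70·9/40320 = 1/64.

1/64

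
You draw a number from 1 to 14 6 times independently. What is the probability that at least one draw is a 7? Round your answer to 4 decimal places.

0.3590

P(no draw is a 7) = (13/14)^6 ≈ 0.6410.
P(at least one) = 1 − 0.6410 = 0.3590.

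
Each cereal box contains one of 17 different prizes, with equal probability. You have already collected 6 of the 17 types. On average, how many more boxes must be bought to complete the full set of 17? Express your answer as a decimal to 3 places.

51.338

Starting from 6 distinct types, each trial gives a new one with probability (17−i)/17 when i types are held, so the wait for the next new type is 17/(17−i).
E = 17/11 + 17/10 + 17/9 + 17/8 + 17/7 + 17/6 + 17/5 + 17/4 + 17/3 + 17/2 + 17/1 = 1423087/27720 ≈ 51.338.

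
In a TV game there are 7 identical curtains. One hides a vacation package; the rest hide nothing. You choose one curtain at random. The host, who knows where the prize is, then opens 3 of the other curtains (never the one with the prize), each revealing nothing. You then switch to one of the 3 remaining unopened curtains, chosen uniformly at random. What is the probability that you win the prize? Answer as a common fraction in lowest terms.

2/7

Your original curtain holds the prize with probability 1/7, so the other 6 collectively hold it with probability 6/7.
The host can always find 3 empty curtains to open, so the reveals don't change that 6/7; it is now spread over the 3 remaining unopened curtains.
P(win by switching) = (6/7) · (1/3) = 2/7.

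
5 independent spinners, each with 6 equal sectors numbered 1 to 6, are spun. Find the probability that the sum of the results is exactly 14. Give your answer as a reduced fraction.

There are 6^5 = 7776 equally likely outcomes.
The number of ordered 5-tuples from {1,…,6} summing to 14 is 540.
P(sum = 14) = 540/7776 = 5/72.

5/72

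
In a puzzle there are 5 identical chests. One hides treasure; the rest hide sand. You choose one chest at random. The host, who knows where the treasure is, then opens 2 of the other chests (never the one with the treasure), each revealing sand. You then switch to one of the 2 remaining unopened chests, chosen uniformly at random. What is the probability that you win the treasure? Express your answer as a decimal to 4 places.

0.4000

Your original chest holds the treasure with probability 1/5, so the other 4 collectively hold it with probability 4/5.
The host can always find 2 empty chests to open, so the reveals don't change that 4/5; it is now spread over the 2 remaining unopened chests.
P(win by switching) = (4/5) · (1/2) = 2/5 ≈ 0.4000.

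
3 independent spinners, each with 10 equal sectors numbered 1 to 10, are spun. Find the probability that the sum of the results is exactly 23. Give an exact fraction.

There are 10^3 = 1000 equally likely outcomes.
The number of ordered 3-tuples from {1,…,10} summing to 23 is 36.
P(sum = 23) = 36/1000 = 9/250.

9/250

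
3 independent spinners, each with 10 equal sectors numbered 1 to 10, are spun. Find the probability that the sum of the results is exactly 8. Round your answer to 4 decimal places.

There are 10^3 = 1000 equally likely outcomes.
The number of ordered 3-tuples from {1,…,10} summing to 8 is 21.
P(sum = 8) = 21/1000 ≈ 0.0210.

0.0210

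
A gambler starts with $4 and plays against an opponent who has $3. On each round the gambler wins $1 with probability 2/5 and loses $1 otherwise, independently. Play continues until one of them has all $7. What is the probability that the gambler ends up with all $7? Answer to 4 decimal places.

0.2525

Let r = q/p = (3/5)/(2/5) = 3/2. The recurrence P(i) = p·P(i+1) + q·P(i−1) with P(0)=0, P(7)=1 gives P(i) = (1 − r^i)/(1 − r^7).
P(4) = (1 − (3/2)^4) / (1 − (3/2)^7) = 520/2059 ≈ 0.2525.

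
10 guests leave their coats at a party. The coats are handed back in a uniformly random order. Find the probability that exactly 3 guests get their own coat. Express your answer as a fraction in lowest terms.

Choose which 3 of the 10 are fixed: C(10,3) = 120 ways.
The remaining 7 must have no fixed point: D(7) = 1854.
P = 120·1854/3628800 = 103/1680.

103/1680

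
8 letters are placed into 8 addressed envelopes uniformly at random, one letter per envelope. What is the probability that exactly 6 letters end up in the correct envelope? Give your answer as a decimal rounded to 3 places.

Choose which 6 of the 8 are fixed: C(8,6) = 28 ways.
The remaining 2 must have no fixed point: D(2) = 1.
P = 28·1/40320 = 1/1440 ≈ 0.001.

0.001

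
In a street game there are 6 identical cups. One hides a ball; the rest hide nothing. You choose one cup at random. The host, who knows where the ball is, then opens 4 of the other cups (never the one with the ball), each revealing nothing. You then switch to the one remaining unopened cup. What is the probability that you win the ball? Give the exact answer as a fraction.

Your original cup holds the ball with probability 1/6, so the other 5 collectively hold it with probability 5/6.
The host can always find 4 empty cups to open, so the reveals don't change that 5/6; it is now spread over the 1 remaining unopened cup.
P(win by switching) = (5/6) · (1/1) = 5/6.

5/6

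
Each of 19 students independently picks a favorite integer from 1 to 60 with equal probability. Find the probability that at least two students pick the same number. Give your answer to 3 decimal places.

It's easier to compute the probability that all 19 are distinct.
P(all distinct) = 60/60 · 59/60 · ··· · 42/60 ≈ 0.041.
So the probability of at least one match is 1 − 0.041 = 0.959.

0.959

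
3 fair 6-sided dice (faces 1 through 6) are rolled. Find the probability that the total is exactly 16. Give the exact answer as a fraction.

There are 6^3 = 216 equally likely outcomes.
The number of ordered 3-tuples from {1,…,6} summing to 16 is 6.
P(sum = 16) = 6/216 = 1/36.

1/36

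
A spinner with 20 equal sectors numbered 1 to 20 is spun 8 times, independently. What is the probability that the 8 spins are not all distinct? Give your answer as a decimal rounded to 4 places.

0.8016

P(all 8 different) = 20/20 · 19/20 · ··· · 13/20 ≈ 0.1984.
P(at least two equal) = 1 − 0.1984 = 0.8016.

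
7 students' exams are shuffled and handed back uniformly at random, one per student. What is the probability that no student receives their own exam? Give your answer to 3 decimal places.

0.368

This is the derangement probability: permutations of 7 with no fixed point.
D(7) = 7! · (1 − 1/1! + 1/2! − ··· + (−1)^7/7!) = 1854.
P = 1854/5040 = 103/280 ≈ 0.368.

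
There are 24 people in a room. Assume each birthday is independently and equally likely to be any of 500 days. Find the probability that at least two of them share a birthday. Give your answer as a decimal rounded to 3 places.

0.429

It's easier to compute the probability that all 24 are distinct.
P(all distinct) = 500/500 · 499/500 · ··· · 477/500 ≈ 0.571.
So the probability of at least one match is 1 − 0.571 = 0.429.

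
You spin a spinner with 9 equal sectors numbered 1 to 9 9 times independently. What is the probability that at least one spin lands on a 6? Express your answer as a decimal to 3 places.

0.654

P(no spin lands on a 6) = (8/9)^9 ≈ 0.346.
P(at least one) = 1 − 0.346 = 0.654.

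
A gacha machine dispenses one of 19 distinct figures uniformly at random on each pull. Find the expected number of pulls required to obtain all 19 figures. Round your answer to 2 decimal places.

After i distinct types are collected, each trial gives a new one with probability (19−i)/19, so the expected wait for the next new type is 19/(19−i).
E = 19/19 + 19/18 + 19/17 + 19/16 + 19/15 + 19/14 + 19/13 + 19/12 + 19/11 + 19/10 + 19/9 + 19/8 + 19/7 + 19/6 + 19/5 + 19/4 + 19/3 + 19/2 + 19/1 = 275295799/4084080 ≈ 67.41.

67.41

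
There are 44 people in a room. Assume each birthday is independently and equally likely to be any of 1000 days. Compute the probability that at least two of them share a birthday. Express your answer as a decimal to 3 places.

0.617

It's easier to compute the probability that all 44 are distinct.
P(all distinct) = 1000/1000 · 999/1000 · ··· · 957/1000 ≈ 0.383.
So the probability of at least one match is 1 − 0.383 = 0.617.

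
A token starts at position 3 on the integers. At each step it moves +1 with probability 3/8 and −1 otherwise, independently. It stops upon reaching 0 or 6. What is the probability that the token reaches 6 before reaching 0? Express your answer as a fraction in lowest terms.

Let r = q/p = (5/8)/(3/8) = 5/3. The recurrence P(i) = p·P(i+1) + q·P(i−1) with P(0)=0, P(6)=1 gives P(i) = (1 − r^i)/(1 − r^6).
P(3) = (1 − (5/3)^3) / (1 − (5/3)^6) = 27/152.

27/152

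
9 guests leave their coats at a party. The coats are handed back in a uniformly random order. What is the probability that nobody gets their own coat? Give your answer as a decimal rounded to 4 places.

This is the derangement probability: permutations of 9 with no fixed point.
D(9) = 9! · (1 − 1/1! + 1/2! − ··· + (−1)^9/9!) = 133496.
P = 133496/362880 = 16687/45360 ≈ 0.3679.

0.3679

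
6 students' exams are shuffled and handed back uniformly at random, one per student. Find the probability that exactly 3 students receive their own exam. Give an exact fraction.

1/18

Choose which 3 of the 6 are fixed: C(6,3) = 20 ways.
The remaining 3 must have no fixed point: D(3) = 2.
P = 20·2/720 = 1/18.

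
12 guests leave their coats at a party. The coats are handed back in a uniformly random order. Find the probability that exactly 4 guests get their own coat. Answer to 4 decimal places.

0.0153

Choose which 4 of the 12 are fixed: C(12,4) = 495 ways.
The remaining 8 must have no fixed point: D(8) = 14833.
P = 495·14833/479001600 = 2119/138240 ≈ 0.0153.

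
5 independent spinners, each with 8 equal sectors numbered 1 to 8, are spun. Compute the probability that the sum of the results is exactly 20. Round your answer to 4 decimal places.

There are 8^5 = 32768 equally likely outcomes.
The number of ordered 5-tuples from {1,…,8} summing to 20 is 2226.
P(sum = 20) = 2226/32768 = 1113/16384 ≈ 0.0679.

0.0679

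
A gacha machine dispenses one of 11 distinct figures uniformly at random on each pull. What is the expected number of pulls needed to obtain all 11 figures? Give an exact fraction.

After i distinct types are collected, each trial gives a new one with probability (11−i)/11, so the expected wait for the next new type is 11/(11−i).
E = 11/11 + 11/10 + 11/9 + 11/8 + 11/7 + 11/6 + 11/5 + 11/4 + 11/3 + 11/2 + 11/1 = 83711/2520.

83711/2520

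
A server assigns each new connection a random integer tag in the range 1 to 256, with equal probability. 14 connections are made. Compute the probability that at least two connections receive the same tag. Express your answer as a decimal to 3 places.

0.304

It's easier to compute the probability that all 14 are distinct.
P(all distinct) = 256/256 · 255/256 · ··· · 243/256 ≈ 0.696.
So the probability of at least one match is 1 − 0.696 = 0.304.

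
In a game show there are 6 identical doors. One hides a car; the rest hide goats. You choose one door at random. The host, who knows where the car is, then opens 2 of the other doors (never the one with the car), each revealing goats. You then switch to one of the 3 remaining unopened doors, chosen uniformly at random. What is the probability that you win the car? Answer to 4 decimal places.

Your original door holds the car with probability 1/6, so the other 5 collectively hold it with probability 5/6.
The host can always find 2 empty doors to open, so the reveals don't change that 5/6; it is now spread over the 3 remaining unopened doors.
P(win by switching) = (5/6) · (1/3) = 5/18 ≈ 0.2778.

0.2778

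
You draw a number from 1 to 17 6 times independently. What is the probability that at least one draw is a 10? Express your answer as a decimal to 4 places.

P(no draw is a 10) = (16/17)^6 ≈ 0.6951.
P(at least one) = 1 − 0.6951 = 0.3049.

0.3049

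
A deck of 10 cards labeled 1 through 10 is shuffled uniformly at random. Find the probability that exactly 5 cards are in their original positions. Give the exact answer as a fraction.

11/3600

Choose which 5 of the 10 are fixed: C(10,5) = 252 ways.
The remaining 5 must have no fixed point: D(5) = 44.
P = 252·44/3628800 = 11/3600.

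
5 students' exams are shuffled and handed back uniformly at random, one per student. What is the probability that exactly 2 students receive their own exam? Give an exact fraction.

1/6

Choose which 2 of the 5 are fixed: C(5,2) = 10 ways.
The remaining 3 must have no fixed point: D(3) = 2.
P = 10·2/120 = 1/6.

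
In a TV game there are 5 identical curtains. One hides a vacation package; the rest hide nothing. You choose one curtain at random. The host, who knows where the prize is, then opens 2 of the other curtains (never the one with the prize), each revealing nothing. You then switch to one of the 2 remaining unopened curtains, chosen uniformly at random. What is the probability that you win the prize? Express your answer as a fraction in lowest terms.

2/5

Your original curtain holds the prize with probability 1/5, so the other 4 collectively hold it with probability 4/5.
The host can always find 2 empty curtains to open, so the reveals don't change that 4/5; it is now spread over the 2 remaining unopened curtains.
P(win by switching) = (4/5) · (1/2) = 2/5.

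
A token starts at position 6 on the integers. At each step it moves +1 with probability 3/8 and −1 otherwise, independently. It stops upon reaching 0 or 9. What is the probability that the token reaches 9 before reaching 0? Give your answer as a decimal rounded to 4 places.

Let r = q/p = (5/8)/(3/8) = 5/3. The recurrence P(i) = p·P(i+1) + q·P(i−1) with P(0)=0, P(9)=1 gives P(i) = (1 − r^i)/(1 − r^9).
P(6) = (1 − (5/3)^6) / (1 − (5/3)^9) = 4104/19729 ≈ 0.2080.

0.2080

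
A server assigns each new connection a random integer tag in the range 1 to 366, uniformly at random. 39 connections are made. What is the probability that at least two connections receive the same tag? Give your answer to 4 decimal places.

It's easier to compute the probability that all 39 are distinct.
P(all distinct) = 366/366 · 365/366 · ··· · 328/366 ≈ 0.1225.
So the probability of at least one match is 1 − 0.1225 = 0.8775.

0.8775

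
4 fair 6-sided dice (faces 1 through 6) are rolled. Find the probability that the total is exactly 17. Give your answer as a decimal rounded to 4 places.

0.0802

There are 6^4 = 1296 equally likely outcomes.
The number of ordered 4-tuples from {1,…,6} summing to 17 is 104.
P(sum = 17) = 104/1296 = 13/162 ≈ 0.0802.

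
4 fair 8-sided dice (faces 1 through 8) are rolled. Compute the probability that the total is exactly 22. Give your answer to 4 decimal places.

There are 8^4 = 4096 equally likely outcomes.
The number of ordered 4-tuples from {1,…,8} summing to 22 is 246.
P(sum = 22) = 246/4096 = 123/2048 ≈ 0.0601.

0.0601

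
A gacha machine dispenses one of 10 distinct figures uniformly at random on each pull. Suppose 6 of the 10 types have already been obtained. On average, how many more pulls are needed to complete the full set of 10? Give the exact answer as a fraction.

Starting from 6 distinct types, each trial gives a new one with probability (10−i)/10 when i types are held, so the wait for the next new type is 10/(10−i).
E = 10/4 + 10/3 + 10/2 + 10/1 = 125/6.

125/6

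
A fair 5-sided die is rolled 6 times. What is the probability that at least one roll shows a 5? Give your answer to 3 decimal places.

P(no roll shows a 5) = (4/5)^6 ≈ 0.262.
P(at least one) = 1 − 0.262 = 0.738.

0.738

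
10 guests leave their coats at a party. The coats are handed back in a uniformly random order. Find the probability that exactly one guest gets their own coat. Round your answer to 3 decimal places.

0.368

Choose which one is fixed: C(10,1) = 10 ways.
The remaining 9 must have no fixed point: D(9) = 133496.
P = 10·133496/3628800 = 16687/45360 ≈ 0.368.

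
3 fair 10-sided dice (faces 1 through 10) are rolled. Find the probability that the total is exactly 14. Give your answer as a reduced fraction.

69/1000

There are 10^3 = 1000 equally likely outcomes.
The number of ordered 3-tuples from {1,…,10} summing to 14 is 69.
P(sum = 14) = 69/1000.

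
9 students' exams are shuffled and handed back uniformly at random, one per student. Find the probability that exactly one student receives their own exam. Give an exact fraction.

Choose which one is fixed: C(9,1) = 9 ways.
The remaining 8 must have no fixed point: D(8) = 14833.
P = 9·14833/362880 = 2119/5760.

2119/5760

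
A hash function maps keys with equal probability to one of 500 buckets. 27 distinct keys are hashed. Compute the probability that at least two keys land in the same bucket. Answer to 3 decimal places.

0.511

It's easier to compute the probability that all 27 are distinct.
P(all distinct) = 500/500 · 499/500 · ··· · 474/500 ≈ 0.489.
So the probability of at least one match is 1 − 0.489 = 0.511.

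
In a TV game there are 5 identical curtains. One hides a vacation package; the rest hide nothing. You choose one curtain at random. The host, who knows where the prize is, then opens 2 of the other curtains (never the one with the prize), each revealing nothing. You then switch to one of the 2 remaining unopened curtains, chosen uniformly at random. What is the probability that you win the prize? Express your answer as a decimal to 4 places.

Your original curtain holds the prize with probability 1/5, so the other 4 collectively hold it with probability 4/5.
The host can always find 2 empty curtains to open, so the reveals don't change that 4/5; it is now spread over the 2 remaining unopened curtains.
P(win by switching) = (4/5) · (1/2) = 2/5 ≈ 0.4000.

0.4000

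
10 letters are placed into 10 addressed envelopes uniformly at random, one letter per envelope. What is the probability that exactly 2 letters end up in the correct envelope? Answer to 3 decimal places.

0.184

Choose which 2 of the 10 are fixed: C(10,2) = 45 ways.
The remaining 8 must have no fixed point: D(8) = 14833.
P = 45·14833/3628800 = 2119/11520 ≈ 0.184.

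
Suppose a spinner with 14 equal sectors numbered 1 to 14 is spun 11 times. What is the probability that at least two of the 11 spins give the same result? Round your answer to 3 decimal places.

P(all 11 different) = 14/14 · 13/14 · ··· · 4/14 ≈ 0.004.
P(at least two equal) = 1 − 0.004 = 0.996.

0.996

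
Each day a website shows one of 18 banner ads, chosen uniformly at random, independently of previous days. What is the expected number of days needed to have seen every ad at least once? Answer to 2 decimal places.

62.91

After i distinct types are collected, each trial gives a new one with probability (18−i)/18, so the expected wait for the next new type is 18/(18−i).
E = 18/18 + 18/17 + 18/16 + 18/15 + 18/14 + 18/13 + 18/12 + 18/11 + 18/10 + 18/9 + 18/8 + 18/7 + 18/6 + 18/5 + 18/4 + 18/3 + 18/2 + 18/1 = 42822903/680680 ≈ 62.91.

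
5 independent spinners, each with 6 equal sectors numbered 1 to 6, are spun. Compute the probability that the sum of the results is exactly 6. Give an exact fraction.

5/7776

There are 6^5 = 7776 equally likely outcomes.
The number of ordered 5-tuples from {1,…,6} summing to 6 is 5.
P(sum = 6) = 5/7776.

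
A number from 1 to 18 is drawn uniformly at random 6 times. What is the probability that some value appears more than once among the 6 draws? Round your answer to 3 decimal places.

P(all 6 different) = 18/18 · 17/18 · ··· · 13/18 ≈ 0.393.
P(at least two equal) = 1 − 0.393 = 0.607.

0.607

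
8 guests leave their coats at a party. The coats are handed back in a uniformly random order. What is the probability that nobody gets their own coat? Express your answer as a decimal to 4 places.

This is the derangement probability: permutations of 8 with no fixed point.
D(8) = 8! · (1 − 1/1! + 1/2! − ··· + (−1)^8/8!) = 14833.
P = 14833/40320 = 2119/5760 ≈ 0.3679.

0.3679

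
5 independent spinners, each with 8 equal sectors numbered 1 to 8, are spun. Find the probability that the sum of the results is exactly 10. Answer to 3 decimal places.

There are 8^5 = 32768 equally likely outcomes.
The number of ordered 5-tuples from {1,…,8} summing to 10 is 126.
P(sum = 10) = 126/32768 = 63/16384 ≈ 0.004.

0.004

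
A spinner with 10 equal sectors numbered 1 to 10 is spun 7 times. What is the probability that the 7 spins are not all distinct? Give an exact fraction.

2936/3125

P(all 7 different) = 10/10 · 9/10 · ··· · 4/10 = 189/3125.
P(at least two equal) = 1 − 189/3125 = 2936/3125.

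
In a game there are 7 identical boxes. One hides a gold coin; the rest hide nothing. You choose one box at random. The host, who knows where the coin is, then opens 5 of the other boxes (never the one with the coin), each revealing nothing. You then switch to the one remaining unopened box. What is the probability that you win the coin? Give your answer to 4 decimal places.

0.8571

Your original box holds the coin with probability 1/7, so the other 6 collectively hold it with probability 6/7.
The host can always find 5 empty boxes to open, so the reveals don't change that 6/7; it is now spread over the 1 remaining unopened box.
P(win by switching) = (6/7) · (1/1) = 6/7 ≈ 0.8571.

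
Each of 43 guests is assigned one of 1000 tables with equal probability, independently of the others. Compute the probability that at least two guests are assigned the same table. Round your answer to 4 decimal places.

0.5999

It's easier to compute the probability that all 43 are distinct.
P(all distinct) = 1000/1000 · 999/1000 · ··· · 958/1000 ≈ 0.4001.
So the probability of at least one match is 1 − 0.4001 = 0.5999.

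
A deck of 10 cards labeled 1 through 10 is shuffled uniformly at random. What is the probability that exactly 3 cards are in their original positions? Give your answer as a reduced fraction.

103/1680

Choose which 3 of the 10 are fixed: C(10,3) = 120 ways.
The remaining 7 must have no fixed point: D(7) = 1854.
P = 120·1854/3628800 = 103/1680.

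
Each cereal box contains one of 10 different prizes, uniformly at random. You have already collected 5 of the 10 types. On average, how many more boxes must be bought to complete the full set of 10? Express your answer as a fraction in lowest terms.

Starting from 5 distinct types, each trial gives a new one with probability (10−i)/10 when i types are held, so the wait for the next new type is 10/(10−i).
E = 10/5 + 10/4 + 10/3 + 10/2 + 10/1 = 137/6.

137/6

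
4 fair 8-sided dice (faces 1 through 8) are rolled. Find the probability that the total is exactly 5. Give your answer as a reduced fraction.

There are 8^4 = 4096 equally likely outcomes.
The number of ordered 4-tuples from {1,…,8} summing to 5 is 4.
P(sum = 5) = 4/4096 = 1/1024.

1/1024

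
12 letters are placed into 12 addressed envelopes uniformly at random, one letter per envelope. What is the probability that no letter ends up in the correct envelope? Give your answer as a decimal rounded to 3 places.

0.368

This is the derangement probability: permutations of 12 with no fixed point.
D(12) = 12! · (1 − 1/1! + 1/2! − ··· + (−1)^12/12!) = 176214841.
P = 176214841/479001600 = 16019531/43545600 ≈ 0.368.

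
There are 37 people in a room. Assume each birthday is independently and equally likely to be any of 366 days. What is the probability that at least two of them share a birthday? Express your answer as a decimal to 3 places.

0.848

It's easier to compute the probability that all 37 are distinct.
P(all distinct) = 366/366 · 365/366 · ··· · 330/366 ≈ 0.152.
So the probability of at least one match is 1 − 0.152 = 0.848.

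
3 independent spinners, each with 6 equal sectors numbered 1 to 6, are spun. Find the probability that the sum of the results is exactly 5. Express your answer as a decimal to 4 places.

0.0278

There are 6^3 = 216 equally likely outcomes.
The number of ordered 3-tuples from {1,…,6} summing to 5 is 6.
P(sum = 5) = 6/216 = 1/36 ≈ 0.0278.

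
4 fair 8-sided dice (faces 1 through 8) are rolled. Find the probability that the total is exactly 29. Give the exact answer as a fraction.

There are 8^4 = 4096 equally likely outcomes.
The number of ordered 4-tuples from {1,…,8} summing to 29 is 20.
P(sum = 29) = 20/4096 = 5/1024.

5/1024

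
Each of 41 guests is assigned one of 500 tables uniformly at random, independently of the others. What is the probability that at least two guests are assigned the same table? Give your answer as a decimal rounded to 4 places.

0.8148

It's easier to compute the probability that all 41 are distinct.
P(all distinct) = 500/500 · 499/500 · ··· · 460/500 ≈ 0.1852.
So the probability of at least one match is 1 − 0.1852 = 0.8148.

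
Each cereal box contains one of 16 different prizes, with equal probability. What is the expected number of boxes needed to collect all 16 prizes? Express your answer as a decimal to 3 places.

After i distinct types are collected, each trial gives a new one with probability (16−i)/16, so the expected wait for the next new type is 16/(16−i).
E = 16/16 + 16/15 + 16/14 + 16/13 + 16/12 + 16/11 + 16/10 + 16/9 + 16/8 + 16/7 + 16/6 + 16/5 + 16/4 + 16/3 + 16/2 + 16/1 = 2436559/45045 ≈ 54.092.

54.092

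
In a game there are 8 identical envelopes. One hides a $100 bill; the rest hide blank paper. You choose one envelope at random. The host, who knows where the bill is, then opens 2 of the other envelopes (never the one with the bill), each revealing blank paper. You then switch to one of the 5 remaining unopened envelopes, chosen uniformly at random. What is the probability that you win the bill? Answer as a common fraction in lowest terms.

Your original envelope holds the bill with probability 1/8, so the other 7 collectively hold it with probability 7/8.
The host can always find 2 empty envelopes to open, so the reveals don't change that 7/8; it is now spread over the 5 remaining unopened envelopes.
P(win by switching) = (7/8) · (1/5) = 7/40.

7/40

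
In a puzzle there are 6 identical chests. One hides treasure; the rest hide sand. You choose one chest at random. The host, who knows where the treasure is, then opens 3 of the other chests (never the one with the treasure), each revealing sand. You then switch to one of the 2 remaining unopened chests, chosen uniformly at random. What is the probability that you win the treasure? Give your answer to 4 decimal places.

Your original chest holds the treasure with probability 1/6, so the other 5 collectively hold it with probability 5/6.
The host can always find 3 empty chests to open, so the reveals don't change that 5/6; it is now spread over the 2 remaining unopened chests.
P(win by switching) = (5/6) · (1/2) = 5/12 ≈ 0.4167.

0.4167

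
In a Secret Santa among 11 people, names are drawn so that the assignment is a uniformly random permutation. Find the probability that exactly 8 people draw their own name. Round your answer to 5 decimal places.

Choose which 8 of the 11 are fixed: C(11,8) = 165 ways.
The remaining 3 must have no fixed point: D(3) = 2.
P = 165·2/39916800 = 1/120960 ≈ 0.00001.

0.00001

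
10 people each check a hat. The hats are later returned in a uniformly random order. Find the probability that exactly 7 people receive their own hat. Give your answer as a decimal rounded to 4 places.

0.0001

Choose which 7 of the 10 are fixed: C(10,7) = 120 ways.
The remaining 3 must have no fixed point: D(3) = 2.
P = 120·2/3628800 = 1/15120 ≈ 0.0001.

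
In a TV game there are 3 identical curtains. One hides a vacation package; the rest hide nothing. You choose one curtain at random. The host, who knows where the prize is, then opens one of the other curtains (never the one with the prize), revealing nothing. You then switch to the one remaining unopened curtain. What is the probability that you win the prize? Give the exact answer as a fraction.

2/3

Your original curtain holds the prize with probability 1/3, so the other 2 collectively hold it with probability 2/3.
The host can always find an empty curtain to open, so this doesn't change that 2/3; it is now spread over the 1 remaining unopened curtain.
P(win by switching) = (2/3) · (1/1) = 2/3.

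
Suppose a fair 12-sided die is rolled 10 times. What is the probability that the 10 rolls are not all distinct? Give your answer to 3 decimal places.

P(all 10 different) = 12/12 · 11/12 · ··· · 3/12 ≈ 0.004.
P(at least two equal) = 1 − 0.004 = 0.996.

0.996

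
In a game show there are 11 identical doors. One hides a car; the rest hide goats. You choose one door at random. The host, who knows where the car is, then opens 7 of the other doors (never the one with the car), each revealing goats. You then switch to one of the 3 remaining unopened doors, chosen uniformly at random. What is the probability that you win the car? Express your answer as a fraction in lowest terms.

10/33

Your original door holds the car with probability 1/11, so the other 10 collectively hold it with probability 10/11.
The host can always find 7 empty doors to open, so the reveals don't change that 10/11; it is now spread over the 3 remaining unopened doors.
P(win by switching) = (10/11) · (1/3) = 10/33.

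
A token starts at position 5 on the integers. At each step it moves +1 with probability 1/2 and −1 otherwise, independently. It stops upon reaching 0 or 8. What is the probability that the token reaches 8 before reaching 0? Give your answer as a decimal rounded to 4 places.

0.6250

With a fair step, P(i) = ½P(i−1) + ½P(i+1) with P(0)=0, P(8)=1 has the linear solution P(i) = i/8.
P(5) = 5/8 ≈ 0.6250.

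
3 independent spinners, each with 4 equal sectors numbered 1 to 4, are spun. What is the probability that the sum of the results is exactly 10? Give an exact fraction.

There are 4^3 = 64 equally likely outcomes.
The number of ordered 3-tuples from {1,…,4} summing to 10 is 6.
P(sum = 10) = 6/64 = 3/32.

3/32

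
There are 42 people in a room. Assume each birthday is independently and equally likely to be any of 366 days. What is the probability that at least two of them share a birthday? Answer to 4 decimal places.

It's easier to compute the probability that all 42 are distinct.
P(all distinct) = 366/366 · 365/366 · ··· · 325/366 ≈ 0.0866.
So the probability of at least one match is 1 − 0.0866 = 0.9134.

0.9134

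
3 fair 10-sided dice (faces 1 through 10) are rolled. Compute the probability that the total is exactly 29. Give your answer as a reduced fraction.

There are 10^3 = 1000 equally likely outcomes.
The number of ordered 3-tuples from {1,…,10} summing to 29 is 3.
P(sum = 29) = 3/1000.

3/1000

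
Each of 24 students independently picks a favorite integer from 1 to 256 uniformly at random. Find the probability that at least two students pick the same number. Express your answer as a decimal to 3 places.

0.671

It's easier to compute the probability that all 24 are distinct.
P(all distinct) = 256/256 · 255/256 · ··· · 233/256 ≈ 0.329.
So the probability of at least one match is 1 − 0.329 = 0.671.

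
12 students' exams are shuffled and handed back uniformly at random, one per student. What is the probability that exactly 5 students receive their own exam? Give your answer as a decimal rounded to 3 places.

0.003

Choose which 5 of the 12 are fixed: C(12,5) = 792 ways.
The remaining 7 must have no fixed point: D(7) = 1854.
P = 792·1854/479001600 = 103/33600 ≈ 0.003.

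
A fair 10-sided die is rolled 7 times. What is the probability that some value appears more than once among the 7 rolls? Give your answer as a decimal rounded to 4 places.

P(all 7 different) = 10/10 · 9/10 · ··· · 4/10 ≈ 0.0605.
P(at least two equal) = 1 − 0.0605 = 0.9395.

0.9395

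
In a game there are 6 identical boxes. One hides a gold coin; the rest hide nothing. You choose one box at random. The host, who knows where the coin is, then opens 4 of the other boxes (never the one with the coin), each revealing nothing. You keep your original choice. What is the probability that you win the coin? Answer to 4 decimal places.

0.1667

The host can always open 4 empty boxes regardless of your choice, so the reveals give no information about your original box.
P(win by staying) = 1/6 ≈ 0.1667.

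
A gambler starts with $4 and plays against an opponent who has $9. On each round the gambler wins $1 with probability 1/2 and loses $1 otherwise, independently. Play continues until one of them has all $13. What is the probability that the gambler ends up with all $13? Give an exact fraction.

With a fair step, P(i) = ½P(i−1) + ½P(i+1) with P(0)=0, P(13)=1 has the linear solution P(i) = i/13.
P(4) = 4/13.

4/13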